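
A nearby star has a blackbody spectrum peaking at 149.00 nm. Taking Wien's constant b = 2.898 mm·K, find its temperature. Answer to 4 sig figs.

Wien's law gives T = b/λ_max = (2.898×10⁻³ m·K)/(1.4900×10⁻⁷ m) = 1.945×10⁴ K.

T ≈ 1.945×10⁴ K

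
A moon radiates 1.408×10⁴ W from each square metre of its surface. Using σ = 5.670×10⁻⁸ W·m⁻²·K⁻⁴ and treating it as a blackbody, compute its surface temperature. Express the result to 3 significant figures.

I = σT⁴, so T = (I/σ)^(1/4) = (1.408×10⁴/(5.670×10⁻⁸))^(1/4) = 706 K.

T ≈ 706 K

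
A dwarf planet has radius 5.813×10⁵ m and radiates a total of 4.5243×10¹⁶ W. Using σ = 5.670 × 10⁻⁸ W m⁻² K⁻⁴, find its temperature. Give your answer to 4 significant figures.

Surface area A = 4πR² = 4π(5.813×10⁵ m)² = 4.24630×10¹² m².
P = σAT⁴ ⇒ T = (P/(σA))^(1/4) = (4.5243×10¹⁶/(5.670×10⁻⁸×4.24630×10¹²))^(1/4) = 658.4 K.

T ≈ 658.4 K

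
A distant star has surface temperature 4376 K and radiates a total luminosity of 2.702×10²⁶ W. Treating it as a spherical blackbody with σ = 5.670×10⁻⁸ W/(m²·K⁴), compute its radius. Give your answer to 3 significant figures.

L = 4πR²σT⁴ ⇒ R = √(L/(4πσT⁴)).
σT⁴ = 2.07918×10⁷ W/m², so R = √(2.702×10²⁶/(4π×2.07918×10⁷)) = 1.02×10⁹ m.

R ≈ 1.02×10⁹ m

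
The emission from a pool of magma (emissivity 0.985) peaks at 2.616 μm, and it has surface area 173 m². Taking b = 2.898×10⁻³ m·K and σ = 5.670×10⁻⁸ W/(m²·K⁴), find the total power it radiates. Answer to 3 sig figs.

Wien's law: T = b/λ_max = 2.898×10⁻³/2.616×10⁻⁶ = 1107.80 K.
Area A = 173 m².
Then P = εσAT⁴ = 0.985×5.670×10⁻⁸×173×(1107.80)⁴ = 1.46×10⁷ W.

P ≈ 1.46×10⁷ W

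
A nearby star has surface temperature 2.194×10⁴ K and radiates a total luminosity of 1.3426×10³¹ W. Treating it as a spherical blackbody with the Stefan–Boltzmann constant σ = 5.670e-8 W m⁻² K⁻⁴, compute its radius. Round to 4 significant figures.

R ≈ 9.018×10⁹ m

L = 4πR²σT⁴ ⇒ R = √(L/(4πσT⁴)).
σT⁴ = 1.31380×10¹⁰ W/m², so R = √(1.3426×10³¹/(4π×1.31380×10¹⁰)) = 9.018×10⁹ m.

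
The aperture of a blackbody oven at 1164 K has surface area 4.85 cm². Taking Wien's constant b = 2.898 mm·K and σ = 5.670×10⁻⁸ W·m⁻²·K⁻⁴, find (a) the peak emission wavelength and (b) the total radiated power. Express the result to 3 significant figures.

λ_max ≈ 2.49 μm; P ≈ 50.5 W

(a) λ_max = b/T = 2.898×10⁻³/1164 = 2.490×10⁻⁶ m = 2.49 μm.
Area A = 4.85 cm² = 4.85×10⁻⁴ m².
(b) P = σAT⁴ = 5.670×10⁻⁸×4.85×10⁻⁴×(1164)⁴ = 50.5 W.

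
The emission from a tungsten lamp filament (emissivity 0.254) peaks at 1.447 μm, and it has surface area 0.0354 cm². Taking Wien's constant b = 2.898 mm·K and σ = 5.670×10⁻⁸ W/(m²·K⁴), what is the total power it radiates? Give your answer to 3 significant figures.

P ≈ 0.820 W

Wien's law: T = b/λ_max = 2.898×10⁻³/1.447×10⁻⁶ = 2002.76 K.
Area A = 0.0354 cm² = 3.54×10⁻⁶ m².
Then P = εσAT⁴ = 0.254×5.670×10⁻⁸×3.54×10⁻⁶×(2002.76)⁴ = 0.820 W.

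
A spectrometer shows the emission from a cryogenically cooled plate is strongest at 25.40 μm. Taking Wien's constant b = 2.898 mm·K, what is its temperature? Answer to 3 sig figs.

Wien's law gives T = b/λ_max = (2.898×10⁻³ m·K)/(2.540×10⁻⁵ m) = 114 K.

T ≈ 114 K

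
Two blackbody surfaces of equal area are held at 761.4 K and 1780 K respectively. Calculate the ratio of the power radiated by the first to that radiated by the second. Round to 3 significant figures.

With equal areas, P₁/P₂ = (T₁/T₂)⁴ = (761.4/1780)⁴ = 0.0335.

P₁/P₂ ≈ 0.0335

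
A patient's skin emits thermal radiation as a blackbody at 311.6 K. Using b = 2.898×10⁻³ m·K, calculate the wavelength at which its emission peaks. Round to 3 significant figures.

Wien's displacement law: λ_max = b/T = (2.898×10⁻³ m·K)/(311.6 K) = 9.300×10⁻⁶ m.
That is 9.30 μm, in the infrared range.

λ_max ≈ 9.30 μm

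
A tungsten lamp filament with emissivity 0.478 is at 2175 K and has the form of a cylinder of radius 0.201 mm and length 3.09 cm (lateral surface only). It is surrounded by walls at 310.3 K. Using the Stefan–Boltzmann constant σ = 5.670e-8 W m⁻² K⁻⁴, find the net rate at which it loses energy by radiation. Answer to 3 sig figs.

Net loss ≈ 23.7 W

Lateral area A = 2πrL = 2π×2.01×10⁻⁴×0.0309 = 3.90242×10⁻⁵ m².
Net radiated power P_net = εσA(T⁴ − T₀⁴) = 0.478×5.670×10⁻⁸×3.90242×10⁻⁵×(2175⁴ − 310.3⁴).
T⁴ − T₀⁴ = 2.23788×10¹³ − 9.27101×10⁹ = 2.23695×10¹³ K⁴, so P_net = 23.7 W.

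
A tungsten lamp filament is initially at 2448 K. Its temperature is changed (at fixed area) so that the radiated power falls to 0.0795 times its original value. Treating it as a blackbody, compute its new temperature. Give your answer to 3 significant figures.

T₂ ≈ 1.30×10³ K

P ∝ T⁴, so T₂/T₁ = (P₂/P₁)^(1/4) = (0.0795)^(1/4) = 0.530997.
T₂ = 2448 × 0.530997 = 1.30×10³ K.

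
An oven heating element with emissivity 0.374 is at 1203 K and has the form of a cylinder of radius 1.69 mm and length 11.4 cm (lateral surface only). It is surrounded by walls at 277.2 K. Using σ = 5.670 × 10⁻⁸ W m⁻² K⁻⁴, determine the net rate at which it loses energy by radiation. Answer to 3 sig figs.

Net loss ≈ 53.6 W

Lateral area A = 2πrL = 2π×1.69×10⁻³×0.114 = 1.21052×10⁻³ m².
Net radiated power P_net = εσA(T⁴ − T₀⁴) = 0.374×5.670×10⁻⁸×1.21052×10⁻³×(1203⁴ − 277.2⁴).
T⁴ − T₀⁴ = 2.09441×10¹² − 5.90436×10⁹ = 2.08851×10¹² K⁴, so P_net = 53.6 W.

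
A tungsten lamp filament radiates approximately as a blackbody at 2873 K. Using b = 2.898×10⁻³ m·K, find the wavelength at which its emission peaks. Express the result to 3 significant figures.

Wien's displacement law: λ_max = b/T = (2.898×10⁻³ m·K)/(2873 K) = 1.009×10⁻⁶ m.
That is 1.01×10³ nm, in the infrared range.

λ_max ≈ 1.01×10³ nm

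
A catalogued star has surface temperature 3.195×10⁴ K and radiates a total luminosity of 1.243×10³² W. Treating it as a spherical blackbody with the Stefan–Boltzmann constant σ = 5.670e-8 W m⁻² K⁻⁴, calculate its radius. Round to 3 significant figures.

R ≈ 1.29×10¹⁰ m

L = 4πR²σT⁴ ⇒ R = √(L/(4πσT⁴)).
σT⁴ = 5.90835×10¹⁰ W/m², so R = √(1.243×10³²/(4π×5.90835×10¹⁰)) = 1.29×10¹⁰ m.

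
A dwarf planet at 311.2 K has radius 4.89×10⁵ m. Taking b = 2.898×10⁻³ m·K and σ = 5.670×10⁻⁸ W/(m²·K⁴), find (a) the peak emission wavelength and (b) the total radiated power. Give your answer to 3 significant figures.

λ_max ≈ 9.31 μm; P ≈ 1.60×10¹⁵ W

(a) λ_max = b/T = 2.898×10⁻³/311.2 = 9.312×10⁻⁶ m = 9.31 μm.
Surface area A = 4πR² = 4π(4.89×10⁵ m)² = 3.00488×10¹² m².
(b) P = σAT⁴ = 5.670×10⁻⁸×3.00488×10¹²×(311.2)⁴ = 1.60×10¹⁵ W.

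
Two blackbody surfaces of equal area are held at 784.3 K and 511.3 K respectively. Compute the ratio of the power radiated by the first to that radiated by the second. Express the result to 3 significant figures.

With equal areas, P₁/P₂ = (T₁/T₂)⁴ = (784.3/511.3)⁴ = 5.54.

P₁/P₂ ≈ 5.54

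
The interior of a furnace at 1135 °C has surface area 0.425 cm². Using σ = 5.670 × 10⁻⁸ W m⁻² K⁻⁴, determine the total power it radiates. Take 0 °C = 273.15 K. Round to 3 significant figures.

P ≈ 9.47 W

T = 1135 °C + 273.15 = 1408.15 K.
Area A = 0.425 cm² = 4.25×10⁻⁵ m².
P = σAT⁴ = 5.670×10⁻⁸ × 4.25×10⁻⁵ × (1408.15)⁴ = 9.47 W.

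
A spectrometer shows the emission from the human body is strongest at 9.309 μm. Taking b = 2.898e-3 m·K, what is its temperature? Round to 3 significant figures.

Wien's law gives T = b/λ_max = (2.898×10⁻³ m·K)/(9.309×10⁻⁶ m) = 311 K.

T ≈ 311 K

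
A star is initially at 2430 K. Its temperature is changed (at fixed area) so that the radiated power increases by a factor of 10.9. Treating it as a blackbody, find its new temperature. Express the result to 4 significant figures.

T₂ ≈ 4415 K

P ∝ T⁴, so T₂/T₁ = (P₂/P₁)^(1/4) = (10.9)^(1/4) = 1.81701.
T₂ = 2430 × 1.81701 = 4415 K.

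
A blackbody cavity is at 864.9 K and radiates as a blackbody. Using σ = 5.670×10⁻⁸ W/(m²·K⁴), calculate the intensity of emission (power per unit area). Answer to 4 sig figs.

I ≈ 3.173×10⁴ W/m²

Stefan–Boltzmann: I = σT⁴ = 5.670×10⁻⁸ × (864.9)⁴ = 3.173×10⁴ W/m².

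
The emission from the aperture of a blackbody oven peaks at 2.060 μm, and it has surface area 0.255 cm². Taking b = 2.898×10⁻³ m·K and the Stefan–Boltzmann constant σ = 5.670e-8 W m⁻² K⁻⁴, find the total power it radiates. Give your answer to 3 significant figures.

Wien's law: T = b/λ_max = 2.898×10⁻³/2.060×10⁻⁶ = 1406.80 K.
Area A = 0.255 cm² = 2.55×10⁻⁵ m².
Then P = σAT⁴ = 5.670×10⁻⁸×2.55×10⁻⁵×(1406.80)⁴ = 5.66 W.

P ≈ 5.66 W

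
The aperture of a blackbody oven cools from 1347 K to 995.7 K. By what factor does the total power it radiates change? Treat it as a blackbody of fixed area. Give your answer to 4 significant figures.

P ∝ T⁴, so P₂/P₁ = (T₂/T₁)⁴ = (995.7/1347)⁴ = (0.739198)⁴ = 0.2986.

P₂/P₁ ≈ 0.2986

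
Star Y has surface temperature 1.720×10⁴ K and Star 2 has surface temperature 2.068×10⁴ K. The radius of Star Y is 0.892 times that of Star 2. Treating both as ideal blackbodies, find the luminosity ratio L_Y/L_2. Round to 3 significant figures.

L ∝ R²T⁴, so L_Y/L_2 = (R_Y/R_2)²(T_Y/T_2)⁴ = (0.892)² × (1.720×10⁴/2.068×10⁴)⁴ = 0.795664 × 0.478533 = 0.381.

L_Y/L_2 ≈ 0.381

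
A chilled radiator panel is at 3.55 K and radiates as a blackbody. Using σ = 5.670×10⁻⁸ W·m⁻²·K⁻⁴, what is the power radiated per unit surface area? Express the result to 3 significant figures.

I ≈ 9.01×10⁻⁶ W/m²

Stefan–Boltzmann: I = σT⁴ = 5.670×10⁻⁸ × (3.55)⁴ = 9.01×10⁻⁶ W/m².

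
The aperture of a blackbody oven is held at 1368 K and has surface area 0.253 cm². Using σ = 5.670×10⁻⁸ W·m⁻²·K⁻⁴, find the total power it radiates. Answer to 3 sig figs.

Area A = 0.253 cm² = 2.53×10⁻⁵ m².
P = σAT⁴ = 5.670×10⁻⁸ × 2.53×10⁻⁵ × (1368)⁴ = 5.02 W.

P ≈ 5.02 W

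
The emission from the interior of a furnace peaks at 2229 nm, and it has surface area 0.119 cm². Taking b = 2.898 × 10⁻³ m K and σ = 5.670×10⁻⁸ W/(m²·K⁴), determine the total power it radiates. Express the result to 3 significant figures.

Wien's law: T = b/λ_max = 2.898×10⁻³/2.229×10⁻⁶ = 1300.13 K.
Area A = 0.119 cm² = 1.19×10⁻⁵ m².
Then P = σAT⁴ = 5.670×10⁻⁸×1.19×10⁻⁵×(1300.13)⁴ = 1.93 W.

P ≈ 1.93 W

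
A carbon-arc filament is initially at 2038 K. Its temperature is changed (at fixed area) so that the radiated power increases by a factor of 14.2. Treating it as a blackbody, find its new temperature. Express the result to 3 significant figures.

P ∝ T⁴, so T₂/T₁ = (P₂/P₁)^(1/4) = (14.2)^(1/4) = 1.94121.
T₂ = 2038 × 1.94121 = 3.96×10³ K.

T₂ ≈ 3.96×10³ K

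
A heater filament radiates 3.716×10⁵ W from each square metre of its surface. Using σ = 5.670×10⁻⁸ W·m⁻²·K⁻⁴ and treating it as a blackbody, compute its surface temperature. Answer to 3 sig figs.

T ≈ 1.60×10³ K

I = σT⁴, so T = (I/σ)^(1/4) = (3.716×10⁵/(5.670×10⁻⁸))^(1/4) = 1.60×10³ K.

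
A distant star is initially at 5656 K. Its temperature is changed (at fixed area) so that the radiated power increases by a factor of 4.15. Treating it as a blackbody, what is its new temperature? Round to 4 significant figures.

P ∝ T⁴, so T₂/T₁ = (P₂/P₁)^(1/4) = (4.15)^(1/4) = 1.42729.
T₂ = 5656 × 1.42729 = 8073 K.

T₂ ≈ 8073 K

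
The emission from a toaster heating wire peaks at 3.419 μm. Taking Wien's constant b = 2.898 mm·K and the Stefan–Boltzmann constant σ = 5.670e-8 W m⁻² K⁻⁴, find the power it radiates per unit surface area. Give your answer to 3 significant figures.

Wien's law: T = b/λ_max = 2.898×10⁻³/3.419×10⁻⁶ = 847.616 K.
Then I = σT⁴ = 5.670×10⁻⁸×(847.616)⁴ = 2.93×10⁴ W/m².

I ≈ 2.93×10⁴ W/m²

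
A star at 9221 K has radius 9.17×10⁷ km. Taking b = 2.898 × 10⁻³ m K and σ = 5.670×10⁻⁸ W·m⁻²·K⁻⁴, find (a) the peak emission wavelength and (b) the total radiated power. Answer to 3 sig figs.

λ_max ≈ 314 nm; P ≈ 4.33×10³¹ W

(a) λ_max = b/T = 2.898×10⁻³/9221 = 3.143×10⁻⁷ m = 314 nm.
Surface area A = 4πR² = 4π(9.17×10¹⁰ m)² = 1.05669×10²³ m².
(b) P = σAT⁴ = 5.670×10⁻⁸×1.05669×10²³×(9221)⁴ = 4.33×10³¹ W.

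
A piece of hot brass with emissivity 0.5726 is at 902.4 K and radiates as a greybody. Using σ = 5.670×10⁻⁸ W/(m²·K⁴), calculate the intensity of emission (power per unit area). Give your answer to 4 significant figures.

I ≈ 2.153×10⁴ W/m²

Stefan–Boltzmann: I = εσT⁴ = 0.5726 × 5.670×10⁻⁸ × (902.4)⁴ = 2.153×10⁴ W/m².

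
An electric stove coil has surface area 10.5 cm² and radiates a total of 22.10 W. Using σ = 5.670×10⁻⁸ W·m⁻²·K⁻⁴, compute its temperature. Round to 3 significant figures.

T ≈ 781 K

Area A = 10.5 cm² = 1.05×10⁻³ m².
P = σAT⁴ ⇒ T = (P/(σA))^(1/4) = (22.10/(5.670×10⁻⁸×1.05×10⁻³))^(1/4) = 781 K.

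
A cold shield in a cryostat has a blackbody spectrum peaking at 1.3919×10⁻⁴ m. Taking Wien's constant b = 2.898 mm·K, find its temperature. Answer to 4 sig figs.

Wien's law gives T = b/λ_max = (2.898×10⁻³ m·K)/(1.3919×10⁻⁴ m) = 20.82 K.

T ≈ 20.82 K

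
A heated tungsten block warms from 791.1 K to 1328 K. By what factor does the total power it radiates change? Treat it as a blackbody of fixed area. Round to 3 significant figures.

P ∝ T⁴, so P₂/P₁ = (T₂/T₁)⁴ = (1328/791.1)⁴ = (1.67868)⁴ = 7.94.

P₂/P₁ ≈ 7.94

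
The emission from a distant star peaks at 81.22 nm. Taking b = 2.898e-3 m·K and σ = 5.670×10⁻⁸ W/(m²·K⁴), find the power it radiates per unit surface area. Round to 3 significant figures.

I ≈ 9.19×10¹⁰ W/m²

Wien's law: T = b/λ_max = 2.898×10⁻³/8.122×10⁻⁸ = 35680.9 K.
Then I = σT⁴ = 5.670×10⁻⁸×(35680.9)⁴ = 9.19×10¹⁰ W/m².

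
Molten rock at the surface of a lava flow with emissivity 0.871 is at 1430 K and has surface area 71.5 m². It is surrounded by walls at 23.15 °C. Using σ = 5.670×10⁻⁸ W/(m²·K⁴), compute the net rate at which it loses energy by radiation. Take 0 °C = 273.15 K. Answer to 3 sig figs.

Surroundings: T = 23.15 °C + 273.15 = 296.30 K.
Area A = 71.5 m².
Net radiated power P_net = εσA(T⁴ − T₀⁴) = 0.871×5.670×10⁻⁸×71.5×(1430⁴ − 296.30⁴).
T⁴ − T₀⁴ = 4.18162×10¹² − 7.70773×10⁹ = 4.17391×10¹² K⁴, so P_net = 1.47×10⁷ W.

Net loss ≈ 1.47×10⁷ W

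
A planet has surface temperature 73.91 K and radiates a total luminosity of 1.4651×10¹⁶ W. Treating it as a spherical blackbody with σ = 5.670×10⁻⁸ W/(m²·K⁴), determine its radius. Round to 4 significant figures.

L = 4πR²σT⁴ ⇒ R = √(L/(4πσT⁴)).
σT⁴ = 1.69198 W/m², so R = √(1.4651×10¹⁶/(4π×1.69198)) = 2.625×10⁷ m.

R ≈ 2.625×10⁷ m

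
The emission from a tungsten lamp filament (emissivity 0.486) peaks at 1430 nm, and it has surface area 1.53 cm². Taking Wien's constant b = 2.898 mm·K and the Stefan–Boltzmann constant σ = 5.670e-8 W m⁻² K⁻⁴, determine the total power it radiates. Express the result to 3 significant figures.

Wien's law: T = b/λ_max = 2.898×10⁻³/1.430×10⁻⁶ = 2026.57 K.
Area A = 1.53 cm² = 1.53×10⁻⁴ m².
Then P = εσAT⁴ = 0.486×5.670×10⁻⁸×1.53×10⁻⁴×(2026.57)⁴ = 71.1 W.

P ≈ 71.1 W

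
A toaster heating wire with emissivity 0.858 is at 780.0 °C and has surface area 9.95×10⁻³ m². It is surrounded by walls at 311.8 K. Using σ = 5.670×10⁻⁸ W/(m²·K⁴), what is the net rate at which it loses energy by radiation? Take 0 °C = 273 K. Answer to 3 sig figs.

Net loss ≈ 591 W

T = 780.0 °C + 273 = 1053.0 K.
Area A = 9.95×10⁻³ m².
Net radiated power P_net = εσA(T⁴ − T₀⁴) = 0.858×5.670×10⁻⁸×9.95×10⁻³×(1053.0⁴ − 311.8⁴).
T⁴ − T₀⁴ = 1.22946×10¹² − 9.45158×10⁹ = 1.22001×10¹² K⁴, so P_net = 591 W.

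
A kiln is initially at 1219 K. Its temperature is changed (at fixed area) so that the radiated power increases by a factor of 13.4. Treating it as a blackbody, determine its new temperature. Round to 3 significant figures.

T₂ ≈ 2.33×10³ K

P ∝ T⁴, so T₂/T₁ = (P₂/P₁)^(1/4) = (13.4)^(1/4) = 1.91327.
T₂ = 1219 × 1.91327 = 2.33×10³ K.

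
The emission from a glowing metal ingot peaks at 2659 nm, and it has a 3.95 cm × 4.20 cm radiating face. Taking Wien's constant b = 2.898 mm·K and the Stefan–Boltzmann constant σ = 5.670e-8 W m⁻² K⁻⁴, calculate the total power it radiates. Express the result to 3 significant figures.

Wien's law: T = b/λ_max = 2.898×10⁻³/2.659×10⁻⁶ = 1089.88 K.
Area A = 0.0395 × 0.0420 = 1.659×10⁻³ m².
Then P = σAT⁴ = 5.670×10⁻⁸×1.659×10⁻³×(1089.88)⁴ = 133 W.

P ≈ 133 W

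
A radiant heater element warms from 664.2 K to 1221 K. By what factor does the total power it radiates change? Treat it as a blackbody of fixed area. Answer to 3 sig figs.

P₂/P₁ ≈ 11.4

P ∝ T⁴, so P₂/P₁ = (T₂/T₁)⁴ = (1221/664.2)⁴ = (1.83830)⁴ = 11.4.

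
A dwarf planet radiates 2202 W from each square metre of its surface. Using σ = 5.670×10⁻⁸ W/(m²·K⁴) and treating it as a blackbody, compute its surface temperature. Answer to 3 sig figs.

I = σT⁴, so T = (I/σ)^(1/4) = (2202/(5.670×10⁻⁸))^(1/4) = 444 K.

T ≈ 444 K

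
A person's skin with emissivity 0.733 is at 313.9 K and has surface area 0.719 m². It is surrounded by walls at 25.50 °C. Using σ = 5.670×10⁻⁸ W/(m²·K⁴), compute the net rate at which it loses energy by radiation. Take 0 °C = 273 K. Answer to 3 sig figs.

Net loss ≈ 52.9 W

Surroundings: T = 25.50 °C + 273 = 298.50 K.
Area A = 0.719 m².
Net radiated power P_net = εσA(T⁴ − T₀⁴) = 0.733×5.670×10⁻⁸×0.719×(313.9⁴ − 298.50⁴).
T⁴ − T₀⁴ = 9.70879×10⁹ − 7.93921×10⁹ = 1.76958×10⁹ K⁴, so P_net = 52.9 W.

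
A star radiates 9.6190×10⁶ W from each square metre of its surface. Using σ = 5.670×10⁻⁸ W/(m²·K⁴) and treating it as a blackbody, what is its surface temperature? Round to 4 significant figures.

I = σT⁴, so T = (I/σ)^(1/4) = (9.6190×10⁶/(5.670×10⁻⁸))^(1/4) = 3609 K.

T ≈ 3609 K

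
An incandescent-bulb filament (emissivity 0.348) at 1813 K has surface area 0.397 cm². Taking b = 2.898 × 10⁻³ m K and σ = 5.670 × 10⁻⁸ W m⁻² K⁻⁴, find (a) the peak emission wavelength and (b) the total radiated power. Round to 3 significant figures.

(a) λ_max = b/T = 2.898×10⁻³/1813 = 1.598×10⁻⁶ m = 1.60 μm.
Area A = 0.397 cm² = 3.97×10⁻⁵ m².
(b) P = εσAT⁴ = 0.348×5.670×10⁻⁸×3.97×10⁻⁵×(1813)⁴ = 8.46 W.

λ_max ≈ 1.60 μm; P ≈ 8.46 W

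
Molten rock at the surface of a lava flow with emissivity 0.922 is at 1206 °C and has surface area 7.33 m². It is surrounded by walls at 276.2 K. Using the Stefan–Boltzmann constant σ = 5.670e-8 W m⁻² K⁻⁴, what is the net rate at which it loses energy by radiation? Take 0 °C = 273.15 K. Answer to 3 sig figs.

Net loss ≈ 1.83×10⁶ W

T = 1206 °C + 273.15 = 1479.15 K.
Area A = 7.33 m².
Net radiated power P_net = εσA(T⁴ − T₀⁴) = 0.922×5.670×10⁻⁸×7.33×(1479.15⁴ − 276.2⁴).
T⁴ − T₀⁴ = 4.78684×10¹² − 5.81962×10⁹ = 4.78102×10¹² K⁴, so P_net = 1.83×10⁶ W.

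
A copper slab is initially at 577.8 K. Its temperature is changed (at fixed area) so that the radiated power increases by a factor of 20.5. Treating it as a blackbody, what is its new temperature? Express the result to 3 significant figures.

P ∝ T⁴, so T₂/T₁ = (P₂/P₁)^(1/4) = (20.5)^(1/4) = 2.12784.
T₂ = 577.8 × 2.12784 = 1.23×10³ K.

T₂ ≈ 1.23×10³ K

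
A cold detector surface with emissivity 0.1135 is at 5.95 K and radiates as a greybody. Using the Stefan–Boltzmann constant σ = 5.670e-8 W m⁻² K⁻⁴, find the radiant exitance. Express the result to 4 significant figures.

I ≈ 8.066×10⁻⁶ W/m²

Stefan–Boltzmann: I = εσT⁴ = 0.1135 × 5.670×10⁻⁸ × (5.95)⁴ = 8.066×10⁻⁶ W/m².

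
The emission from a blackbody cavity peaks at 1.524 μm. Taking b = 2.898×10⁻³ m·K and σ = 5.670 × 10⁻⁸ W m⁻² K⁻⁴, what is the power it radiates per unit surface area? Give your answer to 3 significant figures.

Wien's law: T = b/λ_max = 2.898×10⁻³/1.524×10⁻⁶ = 1901.57 K.
Then I = σT⁴ = 5.670×10⁻⁸×(1901.57)⁴ = 7.41×10⁵ W/m².

I ≈ 7.41×10⁵ W/m²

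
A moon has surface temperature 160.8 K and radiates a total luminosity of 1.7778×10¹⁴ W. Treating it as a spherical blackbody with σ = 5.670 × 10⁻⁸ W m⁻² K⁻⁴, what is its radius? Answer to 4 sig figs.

L = 4πR²σT⁴ ⇒ R = √(L/(4πσT⁴)).
σT⁴ = 37.9077 W/m², so R = √(1.7778×10¹⁴/(4π×37.9077)) = 6.109×10⁵ m.

R ≈ 6.109×10⁵ m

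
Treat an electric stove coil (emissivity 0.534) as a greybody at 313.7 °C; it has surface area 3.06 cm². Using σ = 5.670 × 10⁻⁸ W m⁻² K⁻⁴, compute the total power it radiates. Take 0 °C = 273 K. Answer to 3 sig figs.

P ≈ 1.10 W

T = 313.7 °C + 273 = 586.7 K.
Area A = 3.06 cm² = 3.06×10⁻⁴ m².
P = εσAT⁴ = 0.534 × 5.670×10⁻⁸ × 3.06×10⁻⁴ × (586.7)⁴ = 1.10 W.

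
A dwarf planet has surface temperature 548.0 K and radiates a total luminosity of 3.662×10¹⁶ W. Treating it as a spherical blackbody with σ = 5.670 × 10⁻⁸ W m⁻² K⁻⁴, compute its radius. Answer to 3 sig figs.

L = 4πR²σT⁴ ⇒ R = √(L/(4πσT⁴)).
σT⁴ = 5113.35 W/m², so R = √(3.662×10¹⁶/(4π×5113.35)) = 7.55×10⁵ m.

R ≈ 7.55×10⁵ m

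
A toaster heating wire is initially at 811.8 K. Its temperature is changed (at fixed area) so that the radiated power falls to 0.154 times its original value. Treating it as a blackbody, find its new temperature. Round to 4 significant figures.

T₂ ≈ 508.5 K

P ∝ T⁴, so T₂/T₁ = (P₂/P₁)^(1/4) = (0.154)^(1/4) = 0.626441.
T₂ = 811.8 × 0.626441 = 508.5 K.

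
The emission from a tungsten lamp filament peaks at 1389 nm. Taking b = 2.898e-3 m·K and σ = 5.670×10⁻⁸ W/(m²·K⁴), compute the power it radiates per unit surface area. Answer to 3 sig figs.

Wien's law: T = b/λ_max = 2.898×10⁻³/1.389×10⁻⁶ = 2086.39 K.
Then I = σT⁴ = 5.670×10⁻⁸×(2086.39)⁴ = 1.07×10⁶ W/m².

I ≈ 1.07×10⁶ W/m²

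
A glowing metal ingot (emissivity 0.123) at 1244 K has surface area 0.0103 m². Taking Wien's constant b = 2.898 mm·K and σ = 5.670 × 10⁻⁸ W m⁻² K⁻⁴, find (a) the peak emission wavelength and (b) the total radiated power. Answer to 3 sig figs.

λ_max ≈ 2.33×10³ nm; P ≈ 172 W

(a) λ_max = b/T = 2.898×10⁻³/1244 = 2.330×10⁻⁶ m = 2.33×10³ nm.
Area A = 0.0103 m².
(b) P = εσAT⁴ = 0.123×5.670×10⁻⁸×0.0103×(1244)⁴ = 172 W.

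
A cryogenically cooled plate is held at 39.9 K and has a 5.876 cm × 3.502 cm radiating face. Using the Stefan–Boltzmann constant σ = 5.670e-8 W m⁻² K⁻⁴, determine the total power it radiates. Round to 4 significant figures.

P ≈ 2.957×10⁻⁴ W

Area A = 0.05876 × 0.03502 = 2.05778×10⁻³ m².
P = σAT⁴ = 5.670×10⁻⁸ × 2.05778×10⁻³ × (39.9)⁴ = 2.957×10⁻⁴ W.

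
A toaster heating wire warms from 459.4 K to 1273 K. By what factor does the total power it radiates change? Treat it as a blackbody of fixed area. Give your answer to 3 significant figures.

P₂/P₁ ≈ 59.0

P ∝ T⁴, so P₂/P₁ = (T₂/T₁)⁴ = (1273/459.4)⁴ = (2.77101)⁴ = 59.0.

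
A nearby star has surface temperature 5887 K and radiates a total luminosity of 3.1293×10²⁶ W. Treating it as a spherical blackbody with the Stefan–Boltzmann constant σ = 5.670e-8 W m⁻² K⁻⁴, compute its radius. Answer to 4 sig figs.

L = 4πR²σT⁴ ⇒ R = √(L/(4πσT⁴)).
σT⁴ = 6.81019×10⁷ W/m², so R = √(3.1293×10²⁶/(4π×6.81019×10⁷)) = 6.047×10⁸ m.

R ≈ 6.047×10⁸ m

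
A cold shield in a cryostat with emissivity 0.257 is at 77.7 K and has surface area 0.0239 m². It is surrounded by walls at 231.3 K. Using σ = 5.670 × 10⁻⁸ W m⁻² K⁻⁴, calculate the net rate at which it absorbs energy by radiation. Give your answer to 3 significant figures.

Net gain ≈ 0.984 W

Area A = 0.0239 m².
Net radiated power P_net = εσA(T⁴ − T₀⁴) = 0.257×5.670×10⁻⁸×0.0239×(77.7⁴ − 231.3⁴).
T⁴ − T₀⁴ = 3.64489×10⁷ − 2.86222×10⁹ = -2.82577×10⁹ K⁴, so P_net = -0.984 W — negative, meaning a net gain of 0.984 W.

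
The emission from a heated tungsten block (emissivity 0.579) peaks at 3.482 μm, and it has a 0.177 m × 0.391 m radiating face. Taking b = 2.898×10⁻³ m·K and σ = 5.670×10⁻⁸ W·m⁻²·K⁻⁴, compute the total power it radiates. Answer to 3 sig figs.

P ≈ 1.09×10³ W

Wien's law: T = b/λ_max = 2.898×10⁻³/3.482×10⁻⁶ = 832.280 K.
Area A = 0.177 × 0.391 = 0.069207 m².
Then P = εσAT⁴ = 0.579×5.670×10⁻⁸×0.069207×(832.280)⁴ = 1.09×10³ W.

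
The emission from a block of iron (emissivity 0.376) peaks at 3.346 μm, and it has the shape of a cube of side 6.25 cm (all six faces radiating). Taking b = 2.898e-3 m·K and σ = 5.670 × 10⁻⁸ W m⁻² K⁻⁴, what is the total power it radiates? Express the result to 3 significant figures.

Wien's law: T = b/λ_max = 2.898×10⁻³/3.346×10⁻⁶ = 866.109 K.
Area A = 6s² = 6×(0.0625 m)² = 0.0234375 m².
Then P = εσAT⁴ = 0.376×5.670×10⁻⁸×0.0234375×(866.109)⁴ = 281 W.

P ≈ 281 W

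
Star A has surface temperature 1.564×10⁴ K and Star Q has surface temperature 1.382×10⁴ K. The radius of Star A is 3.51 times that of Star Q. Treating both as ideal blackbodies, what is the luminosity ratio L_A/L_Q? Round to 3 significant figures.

L_A/L_Q ≈ 20.2

L ∝ R²T⁴, so L_A/L_Q = (R_A/R_Q)²(T_A/T_Q)⁴ = (3.51)² × (1.564×10⁴/1.382×10⁴)⁴ = 12.3201 × 1.64027 = 20.2.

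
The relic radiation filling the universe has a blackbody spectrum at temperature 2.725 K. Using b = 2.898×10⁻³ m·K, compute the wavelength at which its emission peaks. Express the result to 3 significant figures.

Wien's displacement law: λ_max = b/T = (2.898×10⁻³ m·K)/(2.725 K) = 1.063×10⁻³ m.
That is 1.06 mm, in the microwave range.

λ_max ≈ 1.06 mm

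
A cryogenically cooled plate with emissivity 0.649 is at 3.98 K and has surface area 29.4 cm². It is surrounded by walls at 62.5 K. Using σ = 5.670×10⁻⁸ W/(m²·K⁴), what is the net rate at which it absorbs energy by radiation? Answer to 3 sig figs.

Area A = 29.4 cm² = 2.94×10⁻³ m².
Net radiated power P_net = εσA(T⁴ − T₀⁴) = 0.649×5.670×10⁻⁸×2.94×10⁻³×(3.98⁴ − 62.5⁴).
T⁴ − T₀⁴ = 250.918 − 1.52588×10⁷ = -1.52585×10⁷ K⁴, so P_net = -1.65×10⁻³ W — negative, meaning a net gain of 1.65×10⁻³ W.

Net gain ≈ 1.65×10⁻³ W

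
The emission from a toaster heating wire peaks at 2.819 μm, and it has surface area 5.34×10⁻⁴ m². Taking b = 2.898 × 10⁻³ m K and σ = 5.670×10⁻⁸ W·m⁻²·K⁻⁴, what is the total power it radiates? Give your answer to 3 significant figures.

P ≈ 33.8 W

Wien's law: T = b/λ_max = 2.898×10⁻³/2.819×10⁻⁶ = 1028.02 K.
Area A = 5.34×10⁻⁴ m².
Then P = σAT⁴ = 5.670×10⁻⁸×5.34×10⁻⁴×(1028.02)⁴ = 33.8 W.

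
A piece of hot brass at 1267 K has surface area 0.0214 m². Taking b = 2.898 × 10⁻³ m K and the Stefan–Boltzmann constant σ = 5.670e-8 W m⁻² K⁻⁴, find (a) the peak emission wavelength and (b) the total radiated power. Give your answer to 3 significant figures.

λ_max ≈ 2.29 μm; P ≈ 3.13×10³ W

(a) λ_max = b/T = 2.898×10⁻³/1267 = 2.287×10⁻⁶ m = 2.29 μm.
Area A = 0.0214 m².
(b) P = σAT⁴ = 5.670×10⁻⁸×0.0214×(1267)⁴ = 3.13×10³ W.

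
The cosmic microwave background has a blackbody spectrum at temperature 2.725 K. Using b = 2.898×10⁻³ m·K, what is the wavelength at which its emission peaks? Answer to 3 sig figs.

λ_max ≈ 1.06×10⁻³ m

Wien's displacement law: λ_max = b/T = (2.898×10⁻³ m·K)/(2.725 K) = 1.063×10⁻³ m.
That is 1.06×10⁻³ m, in the microwave range.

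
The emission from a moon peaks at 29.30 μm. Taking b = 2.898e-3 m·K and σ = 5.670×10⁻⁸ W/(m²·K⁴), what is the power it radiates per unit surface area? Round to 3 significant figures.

Wien's law: T = b/λ_max = 2.898×10⁻³/2.930×10⁻⁵ = 98.9078 K.
Then I = σT⁴ = 5.670×10⁻⁸×(98.9078)⁴ = 5.43 W/m².

I ≈ 5.43 W/m²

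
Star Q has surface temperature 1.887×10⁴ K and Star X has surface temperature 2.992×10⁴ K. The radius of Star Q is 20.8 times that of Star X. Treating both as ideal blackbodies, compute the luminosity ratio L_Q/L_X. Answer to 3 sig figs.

L_Q/L_X ≈ 68.4

L ∝ R²T⁴, so L_Q/L_X = (R_Q/R_X)²(T_Q/T_X)⁴ = (20.8)² × (1.887×10⁴/2.992×10⁴)⁴ = 432.64 × 0.158213 = 68.4.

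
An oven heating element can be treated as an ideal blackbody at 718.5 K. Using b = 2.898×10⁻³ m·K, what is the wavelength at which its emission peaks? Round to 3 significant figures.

λ_max ≈ 4.03 μm

Wien's displacement law: λ_max = b/T = (2.898×10⁻³ m·K)/(718.5 K) = 4.033×10⁻⁶ m.
That is 4.03 μm, in the infrared range.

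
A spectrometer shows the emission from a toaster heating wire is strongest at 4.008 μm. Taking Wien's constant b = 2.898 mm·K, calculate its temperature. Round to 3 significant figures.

T ≈ 723 K

Wien's law gives T = b/λ_max = (2.898×10⁻³ m·K)/(4.008×10⁻⁶ m) = 723 K.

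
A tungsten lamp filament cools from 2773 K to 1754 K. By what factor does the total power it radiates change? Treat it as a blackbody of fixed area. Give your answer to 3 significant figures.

P ∝ T⁴, so P₂/P₁ = (T₂/T₁)⁴ = (1754/2773)⁴ = (0.632528)⁴ = 0.160.

P₂/P₁ ≈ 0.160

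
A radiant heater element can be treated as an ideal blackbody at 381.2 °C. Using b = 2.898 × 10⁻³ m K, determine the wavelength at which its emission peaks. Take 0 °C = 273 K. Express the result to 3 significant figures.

λ_max ≈ 4.43 μm

T = 381.2 °C + 273 = 654.2 K.
Wien's displacement law: λ_max = b/T = (2.898×10⁻³ m·K)/(654.2 K) = 4.430×10⁻⁶ m.
That is 4.43 μm, in the infrared range.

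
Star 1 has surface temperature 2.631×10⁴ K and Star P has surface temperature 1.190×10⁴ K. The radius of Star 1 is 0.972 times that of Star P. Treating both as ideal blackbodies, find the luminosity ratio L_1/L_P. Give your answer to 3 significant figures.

L ∝ R²T⁴, so L_1/L_P = (R_1/R_P)²(T_1/T_P)⁴ = (0.972)² × (2.631×10⁴/1.190×10⁴)⁴ = 0.944784 × 23.8944 = 22.6.

L_1/L_P ≈ 22.6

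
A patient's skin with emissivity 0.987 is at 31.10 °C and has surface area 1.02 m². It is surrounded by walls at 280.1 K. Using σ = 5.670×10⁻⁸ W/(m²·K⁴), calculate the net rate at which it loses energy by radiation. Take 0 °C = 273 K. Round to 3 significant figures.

Net loss ≈ 137 W

T = 31.10 °C + 273 = 304.10 K.
Area A = 1.02 m².
Net radiated power P_net = εσA(T⁴ − T₀⁴) = 0.987×5.670×10⁻⁸×1.02×(304.10⁴ − 280.1⁴).
T⁴ − T₀⁴ = 8.55196×10⁹ − 6.15535×10⁹ = 2.39661×10⁹ K⁴, so P_net = 137 W.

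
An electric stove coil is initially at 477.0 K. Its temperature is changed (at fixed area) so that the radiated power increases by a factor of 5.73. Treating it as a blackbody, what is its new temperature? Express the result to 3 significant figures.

P ∝ T⁴, so T₂/T₁ = (P₂/P₁)^(1/4) = (5.73)^(1/4) = 1.54717.
T₂ = 477.0 × 1.54717 = 738 K.

T₂ ≈ 738 K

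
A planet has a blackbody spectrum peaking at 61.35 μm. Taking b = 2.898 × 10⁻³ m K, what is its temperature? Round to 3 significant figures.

T ≈ 47.2 K

Wien's law gives T = b/λ_max = (2.898×10⁻³ m·K)/(6.135×10⁻⁵ m) = 47.2 K.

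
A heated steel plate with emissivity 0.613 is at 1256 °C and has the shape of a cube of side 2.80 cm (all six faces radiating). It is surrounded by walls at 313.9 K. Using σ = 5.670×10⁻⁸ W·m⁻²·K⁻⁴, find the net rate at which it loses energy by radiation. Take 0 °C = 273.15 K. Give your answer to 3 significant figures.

T = 1256 °C + 273.15 = 1529.15 K.
Area A = 6s² = 6×(0.0280 m)² = 4.704×10⁻³ m².
Net radiated power P_net = εσA(T⁴ − T₀⁴) = 0.613×5.670×10⁻⁸×4.704×10⁻³×(1529.15⁴ − 313.9⁴).
T⁴ − T₀⁴ = 5.46765×10¹² − 9.70879×10⁹ = 5.45794×10¹² K⁴, so P_net = 892 W.

Net loss ≈ 892 W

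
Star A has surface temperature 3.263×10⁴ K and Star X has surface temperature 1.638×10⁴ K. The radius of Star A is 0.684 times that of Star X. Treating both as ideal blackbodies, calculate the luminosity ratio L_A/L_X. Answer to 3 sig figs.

L_A/L_X ≈ 7.37

L ∝ R²T⁴, so L_A/L_X = (R_A/R_X)²(T_A/T_X)⁴ = (0.684)² × (3.263×10⁴/1.638×10⁴)⁴ = 0.467856 × 15.7475 = 7.37.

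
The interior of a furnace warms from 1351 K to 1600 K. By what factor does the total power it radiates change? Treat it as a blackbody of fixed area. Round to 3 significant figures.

P ∝ T⁴, so P₂/P₁ = (T₂/T₁)⁴ = (1600/1351)⁴ = (1.18431)⁴ = 1.97.

P₂/P₁ ≈ 1.97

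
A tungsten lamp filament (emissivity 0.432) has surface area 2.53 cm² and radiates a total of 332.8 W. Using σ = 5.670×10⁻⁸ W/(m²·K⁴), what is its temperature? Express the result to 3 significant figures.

T ≈ 2.71×10³ K

Area A = 2.53 cm² = 2.53×10⁻⁴ m².
P = εσAT⁴ ⇒ T = (P/(εσA))^(1/4) = (332.8/(0.432×5.670×10⁻⁸×2.53×10⁻⁴))^(1/4) = 2.71×10³ K.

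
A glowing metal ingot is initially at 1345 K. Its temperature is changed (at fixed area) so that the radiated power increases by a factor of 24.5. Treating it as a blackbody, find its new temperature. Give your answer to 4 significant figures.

P ∝ T⁴, so T₂/T₁ = (P₂/P₁)^(1/4) = (24.5)^(1/4) = 2.22480.
T₂ = 1345 × 2.22480 = 2992 K.

T₂ ≈ 2992 K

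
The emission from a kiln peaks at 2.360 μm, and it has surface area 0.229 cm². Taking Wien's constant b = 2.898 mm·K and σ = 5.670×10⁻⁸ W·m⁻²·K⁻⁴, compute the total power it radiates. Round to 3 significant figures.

P ≈ 2.95 W

Wien's law: T = b/λ_max = 2.898×10⁻³/2.360×10⁻⁶ = 1227.97 K.
Area A = 0.229 cm² = 2.29×10⁻⁵ m².
Then P = σAT⁴ = 5.670×10⁻⁸×2.29×10⁻⁵×(1227.97)⁴ = 2.95 W.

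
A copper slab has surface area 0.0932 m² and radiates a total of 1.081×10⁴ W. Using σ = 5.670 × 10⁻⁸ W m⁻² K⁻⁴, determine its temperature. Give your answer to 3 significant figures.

Area A = 0.0932 m².
P = σAT⁴ ⇒ T = (P/(σA))^(1/4) = (1.081×10⁴/(5.670×10⁻⁸×0.0932))^(1/4) = 1.20×10³ K.

T ≈ 1.20×10³ K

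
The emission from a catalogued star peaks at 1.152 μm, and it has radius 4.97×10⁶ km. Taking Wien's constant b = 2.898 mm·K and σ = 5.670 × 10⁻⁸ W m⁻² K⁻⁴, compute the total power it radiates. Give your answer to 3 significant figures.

P ≈ 7.05×10²⁶ W

Wien's law: T = b/λ_max = 2.898×10⁻³/1.152×10⁻⁶ = 2515.62 K.
Surface area A = 4πR² = 4π(4.97×10⁹ m)² = 3.10401×10²⁰ m².
Then P = σAT⁴ = 5.670×10⁻⁸×3.10401×10²⁰×(2515.62)⁴ = 7.05×10²⁶ W.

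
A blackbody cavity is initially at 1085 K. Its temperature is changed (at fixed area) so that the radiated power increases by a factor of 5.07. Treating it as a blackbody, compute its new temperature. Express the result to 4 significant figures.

P ∝ T⁴, so T₂/T₁ = (P₂/P₁)^(1/4) = (5.07)^(1/4) = 1.50056.
T₂ = 1085 × 1.50056 = 1628 K.

T₂ ≈ 1628 K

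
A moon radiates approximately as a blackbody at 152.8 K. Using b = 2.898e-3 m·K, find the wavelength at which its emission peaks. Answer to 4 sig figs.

Wien's displacement law: λ_max = b/T = (2.898×10⁻³ m·K)/(152.8 K) = 1.8966×10⁻⁵ m.
That is 18.97 μm, in the infrared range.

λ_max ≈ 18.97 μm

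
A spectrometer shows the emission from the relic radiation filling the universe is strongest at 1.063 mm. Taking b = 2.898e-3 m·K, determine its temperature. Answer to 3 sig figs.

T ≈ 2.73 K

Wien's law gives T = b/λ_max = (2.898×10⁻³ m·K)/(1.063×10⁻³ m) = 2.73 K.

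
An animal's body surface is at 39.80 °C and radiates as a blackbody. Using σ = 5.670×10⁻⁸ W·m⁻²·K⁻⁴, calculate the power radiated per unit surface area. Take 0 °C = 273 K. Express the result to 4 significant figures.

T = 39.80 °C + 273 = 312.80 K.
Stefan–Boltzmann: I = σT⁴ = 5.670×10⁻⁸ × (312.80)⁴ = 542.8 W/m².

I ≈ 542.8 W/m²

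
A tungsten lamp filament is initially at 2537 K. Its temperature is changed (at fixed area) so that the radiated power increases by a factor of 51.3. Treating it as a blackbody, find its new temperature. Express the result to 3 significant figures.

T₂ ≈ 6.79×10³ K

P ∝ T⁴, so T₂/T₁ = (P₂/P₁)^(1/4) = (51.3)^(1/4) = 2.67627.
T₂ = 2537 × 2.67627 = 6.79×10³ K.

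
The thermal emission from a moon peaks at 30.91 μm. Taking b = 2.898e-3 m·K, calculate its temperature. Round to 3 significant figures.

Wien's law gives T = b/λ_max = (2.898×10⁻³ m·K)/(3.091×10⁻⁵ m) = 93.8 K.

T ≈ 93.8 K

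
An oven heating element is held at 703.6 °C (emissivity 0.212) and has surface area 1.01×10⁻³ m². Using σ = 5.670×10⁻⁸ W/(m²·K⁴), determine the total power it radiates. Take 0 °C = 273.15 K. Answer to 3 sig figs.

T = 703.6 °C + 273.15 = 976.75 K.
Area A = 1.01×10⁻³ m².
P = εσAT⁴ = 0.212 × 5.670×10⁻⁸ × 1.01×10⁻³ × (976.75)⁴ = 11.1 W.

P ≈ 11.1 W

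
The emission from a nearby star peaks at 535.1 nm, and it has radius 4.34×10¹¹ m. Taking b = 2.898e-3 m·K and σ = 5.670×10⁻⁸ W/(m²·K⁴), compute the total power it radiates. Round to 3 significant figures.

P ≈ 1.15×10³² W

Wien's law: T = b/λ_max = 2.898×10⁻³/5.351×10⁻⁷ = 5415.81 K.
Surface area A = 4πR² = 4π(4.34×10¹¹ m)² = 2.36695×10²⁴ m².
Then P = σAT⁴ = 5.670×10⁻⁸×2.36695×10²⁴×(5415.81)⁴ = 1.15×10³² W.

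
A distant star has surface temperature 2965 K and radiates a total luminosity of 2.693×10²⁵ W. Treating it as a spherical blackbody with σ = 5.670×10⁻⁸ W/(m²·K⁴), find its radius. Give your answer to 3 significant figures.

R ≈ 6.99×10⁸ m

L = 4πR²σT⁴ ⇒ R = √(L/(4πσT⁴)).
σT⁴ = 4.38210×10⁶ W/m², so R = √(2.693×10²⁵/(4π×4.38210×10⁶)) = 6.99×10⁸ m.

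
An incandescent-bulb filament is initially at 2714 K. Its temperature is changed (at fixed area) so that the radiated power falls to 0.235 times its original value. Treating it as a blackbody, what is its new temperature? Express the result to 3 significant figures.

T₂ ≈ 1.89×10³ K

P ∝ T⁴, so T₂/T₁ = (P₂/P₁)^(1/4) = (0.235)^(1/4) = 0.696253.
T₂ = 2714 × 0.696253 = 1.89×10³ K.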